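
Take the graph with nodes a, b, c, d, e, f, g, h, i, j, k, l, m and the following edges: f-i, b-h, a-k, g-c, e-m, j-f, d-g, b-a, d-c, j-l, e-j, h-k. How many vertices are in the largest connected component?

6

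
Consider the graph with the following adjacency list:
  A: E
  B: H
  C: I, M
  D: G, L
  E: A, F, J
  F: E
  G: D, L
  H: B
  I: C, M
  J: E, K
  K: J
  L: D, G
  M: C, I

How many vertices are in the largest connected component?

5

Starting from B we can reach B, H. That is one component of size 2.
Starting from C we can reach C, I, M. That is one component of size 3.
Starting from D we can reach D, G, L. That is one component of size 3.
Starting from A we can reach A, E, F, J, K. That is one component of size 5.
The largest has 5 vertices.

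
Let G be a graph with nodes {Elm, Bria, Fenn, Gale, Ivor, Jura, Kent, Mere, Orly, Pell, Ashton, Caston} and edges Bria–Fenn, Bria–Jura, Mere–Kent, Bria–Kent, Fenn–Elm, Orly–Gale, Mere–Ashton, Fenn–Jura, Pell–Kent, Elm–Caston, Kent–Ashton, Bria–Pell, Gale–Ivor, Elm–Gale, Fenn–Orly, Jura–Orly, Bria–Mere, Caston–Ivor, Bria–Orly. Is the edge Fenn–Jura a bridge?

No

After removing Fenn–Jura, the path Fenn-Bria-Jura still connects them, so the edge is not a bridge.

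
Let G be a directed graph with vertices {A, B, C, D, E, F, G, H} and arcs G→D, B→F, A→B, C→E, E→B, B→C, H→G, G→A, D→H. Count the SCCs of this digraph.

{B, C, E} are all mutually reachable — one SCC of size 3.
{D, G, H} are all mutually reachable — one SCC of size 3.
{F} is an SCC by itself.
{A} is an SCC by itself.
That gives 4 strongly connected components.

4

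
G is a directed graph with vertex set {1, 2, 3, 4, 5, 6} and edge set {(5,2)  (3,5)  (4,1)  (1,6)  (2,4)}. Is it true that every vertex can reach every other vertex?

No

There is no directed path from 2 to 5, so the graph is not strongly connected.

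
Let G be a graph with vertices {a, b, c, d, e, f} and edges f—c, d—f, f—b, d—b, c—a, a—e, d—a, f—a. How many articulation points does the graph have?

Removing a increases the component count from 1 to 2, so a is a cut vertex.
By contrast removing d leaves 1 component; it is not a cut vertex. No other vertex is a cut vertex either.

1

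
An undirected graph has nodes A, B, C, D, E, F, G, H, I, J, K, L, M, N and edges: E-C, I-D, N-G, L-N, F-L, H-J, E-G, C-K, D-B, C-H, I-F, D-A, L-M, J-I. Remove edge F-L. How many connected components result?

1

F and L are still connected via F-I-J-H-C-E-G-N-L, so the component count stays at 1.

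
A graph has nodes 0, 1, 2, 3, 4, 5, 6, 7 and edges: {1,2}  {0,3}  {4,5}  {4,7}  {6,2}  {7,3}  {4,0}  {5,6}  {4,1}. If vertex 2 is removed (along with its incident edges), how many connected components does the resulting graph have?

1

With 2 gone, the remaining components are: {0, 1, 3, 4, 5, 6, 7}.
That is 1 component.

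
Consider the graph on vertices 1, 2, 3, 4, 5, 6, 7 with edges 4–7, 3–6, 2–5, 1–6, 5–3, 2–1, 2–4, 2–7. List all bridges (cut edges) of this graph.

none

The edges on the cycle 2-4-7-2 are not bridges since each lies on that cycle.
Every edge lies on some cycle, so there are no bridges.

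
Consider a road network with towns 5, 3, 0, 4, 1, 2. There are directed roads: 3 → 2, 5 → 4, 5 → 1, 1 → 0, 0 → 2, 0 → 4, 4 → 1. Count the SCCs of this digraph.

4

{0, 1, 4} are all mutually reachable — one SCC of size 3.
{3} is an SCC by itself.
{5} is an SCC by itself.
{2} is an SCC by itself.
That gives 4 strongly connected components.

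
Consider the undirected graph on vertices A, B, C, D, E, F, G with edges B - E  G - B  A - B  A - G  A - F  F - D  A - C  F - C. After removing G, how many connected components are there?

With G gone, the remaining components are: {A, B, C, D, E, F}.
That is 1 component.

1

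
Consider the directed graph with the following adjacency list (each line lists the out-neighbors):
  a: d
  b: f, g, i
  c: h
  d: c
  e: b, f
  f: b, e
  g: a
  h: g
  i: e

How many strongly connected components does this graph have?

2

{a, c, d, g, h} are all mutually reachable — one SCC of size 5.
{b, e, f, i} are all mutually reachable — one SCC of size 4.
That gives 2 strongly connected components.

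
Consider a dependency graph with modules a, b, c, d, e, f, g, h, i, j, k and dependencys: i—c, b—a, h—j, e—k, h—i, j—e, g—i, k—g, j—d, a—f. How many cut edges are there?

4

The edges on the cycle h-j-e-k-g-i-h are not bridges since each lies on that cycle.
But removing j—d disconnects j from d; removing b—a disconnects b from a; removing a—f disconnects a from f; removing i—c disconnects i from c — these are bridges.
That makes 4 bridges.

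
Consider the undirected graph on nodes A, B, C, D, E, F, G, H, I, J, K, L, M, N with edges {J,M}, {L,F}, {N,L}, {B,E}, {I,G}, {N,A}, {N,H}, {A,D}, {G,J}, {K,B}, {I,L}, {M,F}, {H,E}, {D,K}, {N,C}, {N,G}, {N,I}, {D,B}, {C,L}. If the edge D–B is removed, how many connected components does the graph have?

1

D and B are still connected via D-K-B, so the component count stays at 1.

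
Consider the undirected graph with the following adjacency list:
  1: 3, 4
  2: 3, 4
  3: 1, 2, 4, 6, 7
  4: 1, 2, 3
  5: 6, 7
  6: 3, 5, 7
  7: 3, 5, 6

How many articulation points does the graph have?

1

Removing 3 increases the component count from 1 to 2, so 3 is a cut vertex.
By contrast removing 2 leaves 1 component; it is not a cut vertex. No other vertex is a cut vertex either.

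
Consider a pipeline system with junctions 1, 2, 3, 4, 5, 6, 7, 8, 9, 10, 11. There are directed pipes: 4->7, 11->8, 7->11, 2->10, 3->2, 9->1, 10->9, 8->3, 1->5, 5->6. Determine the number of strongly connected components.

{3} is an SCC by itself.
{7} is an SCC by itself.
{1} is an SCC by itself.
{5} is an SCC by itself.
{9} is an SCC by itself.
(and 6 more singleton SCCs)
That gives 11 strongly connected components.

11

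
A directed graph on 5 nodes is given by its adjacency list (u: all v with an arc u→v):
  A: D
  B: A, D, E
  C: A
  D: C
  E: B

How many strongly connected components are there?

2

{A, C, D} are all mutually reachable — one SCC of size 3.
{B, E} are all mutually reachable — one SCC of size 2.
That gives 2 strongly connected components.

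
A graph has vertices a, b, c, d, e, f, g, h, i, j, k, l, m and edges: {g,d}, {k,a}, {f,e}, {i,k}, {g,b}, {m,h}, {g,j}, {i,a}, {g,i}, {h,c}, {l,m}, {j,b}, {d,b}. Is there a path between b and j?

Yes

From b we can reach a, b, d, g, i, j, k, which includes j.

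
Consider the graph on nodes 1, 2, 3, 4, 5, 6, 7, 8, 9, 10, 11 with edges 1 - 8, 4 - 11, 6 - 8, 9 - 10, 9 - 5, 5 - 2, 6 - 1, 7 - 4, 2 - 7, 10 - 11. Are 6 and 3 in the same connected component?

No

The component containing 6 is {1, 6, 8}, and 3 is not in it.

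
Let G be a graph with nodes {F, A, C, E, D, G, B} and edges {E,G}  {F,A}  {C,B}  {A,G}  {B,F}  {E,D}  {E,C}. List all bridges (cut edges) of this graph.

D-E

The edges on the cycle E-C-B-F-A-G-E are not bridges since each lies on that cycle.
But removing E–D disconnects E from D — this is a bridge.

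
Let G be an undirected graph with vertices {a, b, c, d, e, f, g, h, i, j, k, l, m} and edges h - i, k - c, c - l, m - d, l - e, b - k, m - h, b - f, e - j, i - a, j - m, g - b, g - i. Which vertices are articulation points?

b, i, m

Removing b increases the component count from 1 to 2, so b is a cut vertex.
Removing i increases the component count from 1 to 2, so i is a cut vertex.
Removing m increases the component count from 1 to 2, so m is a cut vertex.
By contrast removing l leaves 1 component; it is not a cut vertex. No other vertex is a cut vertex either.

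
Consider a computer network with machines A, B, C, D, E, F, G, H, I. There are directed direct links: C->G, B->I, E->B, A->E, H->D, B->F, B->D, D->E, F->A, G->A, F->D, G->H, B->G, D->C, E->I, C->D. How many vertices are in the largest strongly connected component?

8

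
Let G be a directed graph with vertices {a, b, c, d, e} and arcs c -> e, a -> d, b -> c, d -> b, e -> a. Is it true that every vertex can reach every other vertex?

Yes

From e we can reach every vertex (a, b, c, d, e), and every vertex can reach e (a, b, c, d, e). So the whole graph is one strongly connected component.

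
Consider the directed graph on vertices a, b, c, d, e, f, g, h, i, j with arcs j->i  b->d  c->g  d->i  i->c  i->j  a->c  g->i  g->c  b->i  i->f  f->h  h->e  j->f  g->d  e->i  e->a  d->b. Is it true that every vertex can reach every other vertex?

From a we can reach every vertex (a, b, c, d, e, f, g, h, i, j), and every vertex can reach a (a, b, c, d, e, f, g, h, i, j). So the whole graph is one strongly connected component.

Yes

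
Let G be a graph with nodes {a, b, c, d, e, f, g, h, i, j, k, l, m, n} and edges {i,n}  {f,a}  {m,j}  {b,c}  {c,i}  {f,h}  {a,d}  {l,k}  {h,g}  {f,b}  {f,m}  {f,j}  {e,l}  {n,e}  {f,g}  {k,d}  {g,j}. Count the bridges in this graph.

The edges on the cycle f-h-g-f are not bridges since each lies on that cycle.
Every edge lies on some cycle, so there are no bridges.

0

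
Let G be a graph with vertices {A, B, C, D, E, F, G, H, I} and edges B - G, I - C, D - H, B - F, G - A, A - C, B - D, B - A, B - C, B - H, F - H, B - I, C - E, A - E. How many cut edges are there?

0

The edges on the cycle B-I-C-B are not bridges since each lies on that cycle.
Every edge lies on some cycle, so there are no bridges.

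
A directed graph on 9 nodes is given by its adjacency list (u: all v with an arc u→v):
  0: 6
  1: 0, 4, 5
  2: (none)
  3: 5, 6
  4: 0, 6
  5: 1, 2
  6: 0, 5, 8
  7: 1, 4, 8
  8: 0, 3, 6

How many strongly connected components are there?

{0, 1, 3, 4, 5, 6, 8} are all mutually reachable — one SCC of size 7.
{2} is an SCC by itself.
{7} is an SCC by itself.
That gives 3 strongly connected components.

3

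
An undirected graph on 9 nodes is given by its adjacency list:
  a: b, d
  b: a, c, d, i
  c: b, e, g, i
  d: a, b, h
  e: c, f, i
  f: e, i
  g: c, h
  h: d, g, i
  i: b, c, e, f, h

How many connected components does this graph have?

Starting from a we can reach a, b, c, d, e, f, g, h, i. That is one component of size 9.
Total: 1 component.

1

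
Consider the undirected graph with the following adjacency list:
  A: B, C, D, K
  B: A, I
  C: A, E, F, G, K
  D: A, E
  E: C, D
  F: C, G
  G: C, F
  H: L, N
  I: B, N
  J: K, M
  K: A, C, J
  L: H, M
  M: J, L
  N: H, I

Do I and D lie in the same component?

Yes

From I we can reach A, B, C, D, E, F, G, H, I, J, K, L, M, N, which includes D.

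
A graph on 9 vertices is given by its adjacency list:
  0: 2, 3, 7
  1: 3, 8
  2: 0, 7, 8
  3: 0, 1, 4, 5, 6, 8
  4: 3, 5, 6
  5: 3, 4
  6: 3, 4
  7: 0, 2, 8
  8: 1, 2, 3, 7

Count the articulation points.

Removing 3 increases the component count from 1 to 2, so 3 is a cut vertex.
By contrast removing 5 leaves 1 component; it is not a cut vertex. No other vertex is a cut vertex either.

1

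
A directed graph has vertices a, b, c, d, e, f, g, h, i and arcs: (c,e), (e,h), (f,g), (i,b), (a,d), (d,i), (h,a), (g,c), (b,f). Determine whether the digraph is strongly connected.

From i we can reach every vertex (a, b, c, d, e, f, g, h, i), and every vertex can reach i (a, b, c, d, e, f, g, h, i). So the whole graph is one strongly connected component.

Yes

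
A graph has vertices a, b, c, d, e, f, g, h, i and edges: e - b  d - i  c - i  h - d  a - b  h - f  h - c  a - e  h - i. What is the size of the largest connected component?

g is isolated — a component by itself.
Starting from a we can reach a, b, e. That is one component of size 3.
Starting from c we can reach c, d, f, h, i. That is one component of size 5.
The largest has 5 vertices.

5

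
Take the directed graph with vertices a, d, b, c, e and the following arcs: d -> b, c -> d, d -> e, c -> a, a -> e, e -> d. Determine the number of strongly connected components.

4

{d, e} are all mutually reachable — one SCC of size 2.
{c} is an SCC by itself.
{a} is an SCC by itself.
{b} is an SCC by itself.
That gives 4 strongly connected components.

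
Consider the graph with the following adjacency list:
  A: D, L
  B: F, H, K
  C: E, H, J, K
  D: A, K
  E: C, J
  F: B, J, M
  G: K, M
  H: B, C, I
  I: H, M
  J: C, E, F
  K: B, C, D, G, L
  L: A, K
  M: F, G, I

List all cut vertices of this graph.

Removing K increases the component count from 1 to 2, so K is a cut vertex.
By contrast removing A leaves 1 component; it is not a cut vertex. No other vertex is a cut vertex either.

K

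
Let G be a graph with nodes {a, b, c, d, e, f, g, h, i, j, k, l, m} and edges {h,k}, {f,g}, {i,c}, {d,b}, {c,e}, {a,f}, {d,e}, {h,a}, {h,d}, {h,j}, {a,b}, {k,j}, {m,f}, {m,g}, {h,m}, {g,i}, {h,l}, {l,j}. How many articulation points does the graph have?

Removing h increases the component count from 1 to 2, so h is a cut vertex.
By contrast removing d leaves 1 component; it is not a cut vertex. No other vertex is a cut vertex either.

1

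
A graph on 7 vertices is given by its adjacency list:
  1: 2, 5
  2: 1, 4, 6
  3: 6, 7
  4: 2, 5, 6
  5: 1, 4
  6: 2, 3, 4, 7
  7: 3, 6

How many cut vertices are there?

1

Removing 6 increases the component count from 1 to 2, so 6 is a cut vertex.
By contrast removing 7 leaves 1 component; it is not a cut vertex. No other vertex is a cut vertex either.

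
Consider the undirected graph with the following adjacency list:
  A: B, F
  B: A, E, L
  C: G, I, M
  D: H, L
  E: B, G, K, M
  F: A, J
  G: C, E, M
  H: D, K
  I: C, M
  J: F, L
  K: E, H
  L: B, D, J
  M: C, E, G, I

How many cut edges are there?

0

The edges on the cycle B-A-F-J-L-B are not bridges since each lies on that cycle.
Every edge lies on some cycle, so there are no bridges.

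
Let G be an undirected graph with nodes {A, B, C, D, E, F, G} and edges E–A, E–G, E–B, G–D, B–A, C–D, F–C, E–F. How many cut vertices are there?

Removing E increases the component count from 1 to 2, so E is a cut vertex.
By contrast removing A leaves 1 component; it is not a cut vertex. No other vertex is a cut vertex either.

1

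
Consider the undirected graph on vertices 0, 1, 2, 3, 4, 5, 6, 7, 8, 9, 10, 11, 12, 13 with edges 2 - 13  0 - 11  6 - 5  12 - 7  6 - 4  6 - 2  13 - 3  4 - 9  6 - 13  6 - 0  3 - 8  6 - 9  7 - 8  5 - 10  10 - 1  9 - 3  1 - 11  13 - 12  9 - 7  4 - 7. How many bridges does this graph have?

0

The edges on the cycle 6-2-13-6 are not bridges since each lies on that cycle.
Every edge lies on some cycle, so there are no bridges.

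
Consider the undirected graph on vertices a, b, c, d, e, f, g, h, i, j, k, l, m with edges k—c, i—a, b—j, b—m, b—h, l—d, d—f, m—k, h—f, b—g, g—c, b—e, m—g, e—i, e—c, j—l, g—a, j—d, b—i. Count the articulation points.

Removing b increases the component count from 1 to 2, so b is a cut vertex.
By contrast removing g leaves 1 component; it is not a cut vertex. No other vertex is a cut vertex either.

1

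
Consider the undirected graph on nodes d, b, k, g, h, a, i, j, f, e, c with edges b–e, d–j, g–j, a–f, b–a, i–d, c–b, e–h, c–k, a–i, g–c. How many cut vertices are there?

Removing a increases the component count from 1 to 2, so a is a cut vertex.
Removing b increases the component count from 1 to 2, so b is a cut vertex.
Removing c increases the component count from 1 to 2, so c is a cut vertex.
Likewise e is a cut vertex.
By contrast removing j leaves 1 component; it is not a cut vertex. No other vertex is a cut vertex either.

4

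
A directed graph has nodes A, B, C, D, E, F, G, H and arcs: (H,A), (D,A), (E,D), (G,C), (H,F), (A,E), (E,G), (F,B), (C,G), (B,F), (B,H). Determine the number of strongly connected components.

3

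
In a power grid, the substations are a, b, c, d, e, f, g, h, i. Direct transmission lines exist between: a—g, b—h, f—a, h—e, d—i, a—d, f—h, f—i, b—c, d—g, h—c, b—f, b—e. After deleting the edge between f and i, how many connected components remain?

f and i are still connected via f-a-d-i, so the component count stays at 1.

1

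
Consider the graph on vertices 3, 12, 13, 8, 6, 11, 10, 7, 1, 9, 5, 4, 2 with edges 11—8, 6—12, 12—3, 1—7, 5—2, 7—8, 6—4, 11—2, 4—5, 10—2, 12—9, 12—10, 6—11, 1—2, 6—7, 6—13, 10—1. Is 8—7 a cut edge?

No

After removing 8—7, the path 8-11-6-7 still connects them, so the edge is not a bridge.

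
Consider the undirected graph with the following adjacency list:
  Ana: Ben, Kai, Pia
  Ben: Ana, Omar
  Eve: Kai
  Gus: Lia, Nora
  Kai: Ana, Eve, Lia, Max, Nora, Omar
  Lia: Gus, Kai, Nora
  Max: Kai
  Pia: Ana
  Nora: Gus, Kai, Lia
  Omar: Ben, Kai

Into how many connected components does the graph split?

1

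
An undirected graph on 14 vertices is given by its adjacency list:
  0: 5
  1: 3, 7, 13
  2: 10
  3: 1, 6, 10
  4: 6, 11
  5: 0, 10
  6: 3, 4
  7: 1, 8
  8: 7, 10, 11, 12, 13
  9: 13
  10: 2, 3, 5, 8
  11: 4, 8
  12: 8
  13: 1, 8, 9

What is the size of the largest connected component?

Starting from 0 we can reach 0, 1, 2, 3, 4, 5, 6, 7, 8, 9, 10, 11, 12, 13. That is one component of size 14.
The largest has 14 vertices.

14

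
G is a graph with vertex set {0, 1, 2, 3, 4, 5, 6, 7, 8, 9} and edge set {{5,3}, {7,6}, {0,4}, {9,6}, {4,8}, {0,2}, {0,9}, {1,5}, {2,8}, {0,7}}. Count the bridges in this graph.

2

The edges on the cycle 0-9-6-7-0 are not bridges since each lies on that cycle.
But removing 5—3 disconnects 5 from 3; removing 5—1 disconnects 5 from 1 — these are bridges.
That makes 2 bridges.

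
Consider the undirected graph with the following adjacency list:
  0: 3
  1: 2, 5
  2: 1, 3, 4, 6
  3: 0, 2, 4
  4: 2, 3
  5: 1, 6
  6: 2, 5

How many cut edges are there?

The edges on the cycle 2-6-5-1-2 are not bridges since each lies on that cycle.
But removing 0-3 disconnects 0 from 3 — this is a bridge.

1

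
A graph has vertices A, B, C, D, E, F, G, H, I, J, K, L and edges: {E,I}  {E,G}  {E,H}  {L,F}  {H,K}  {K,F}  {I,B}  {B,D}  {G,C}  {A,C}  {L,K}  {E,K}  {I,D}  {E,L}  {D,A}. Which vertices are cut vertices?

E

Removing E increases the component count from 2 to 3, so E is a cut vertex.
By contrast removing H leaves 2 components; it is not a cut vertex. No other vertex is a cut vertex either.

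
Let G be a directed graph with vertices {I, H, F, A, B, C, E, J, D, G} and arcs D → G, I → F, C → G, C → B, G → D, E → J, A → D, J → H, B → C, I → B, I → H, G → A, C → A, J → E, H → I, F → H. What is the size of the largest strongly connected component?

{A, D, G} are all mutually reachable — one SCC of size 3.
{F, H, I} are all mutually reachable — one SCC of size 3.
{B, C} are all mutually reachable — one SCC of size 2.
{E, J} are all mutually reachable — one SCC of size 2.
The largest has 3 vertices.

3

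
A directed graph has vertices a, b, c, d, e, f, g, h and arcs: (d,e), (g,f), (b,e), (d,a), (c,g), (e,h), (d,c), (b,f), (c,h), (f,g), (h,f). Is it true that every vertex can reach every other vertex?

There is no directed path from a to b, so the graph is not strongly connected.

No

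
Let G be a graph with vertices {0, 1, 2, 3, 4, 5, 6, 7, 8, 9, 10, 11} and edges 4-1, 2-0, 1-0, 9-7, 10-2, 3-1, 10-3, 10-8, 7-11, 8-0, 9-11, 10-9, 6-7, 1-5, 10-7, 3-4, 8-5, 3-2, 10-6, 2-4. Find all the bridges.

The edges on the cycle 10-3-4-2-10 are not bridges since each lies on that cycle.
Every edge lies on some cycle, so there are no bridges.

none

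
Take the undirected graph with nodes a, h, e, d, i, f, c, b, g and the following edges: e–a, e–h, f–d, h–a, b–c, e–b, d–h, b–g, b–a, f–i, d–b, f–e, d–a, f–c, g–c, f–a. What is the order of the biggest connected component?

9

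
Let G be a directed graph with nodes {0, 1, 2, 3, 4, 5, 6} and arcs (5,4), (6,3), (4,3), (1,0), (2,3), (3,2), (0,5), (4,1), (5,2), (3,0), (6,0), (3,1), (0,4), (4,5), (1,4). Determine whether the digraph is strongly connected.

There is no directed path from 2 to 6, so the graph is not strongly connected.

No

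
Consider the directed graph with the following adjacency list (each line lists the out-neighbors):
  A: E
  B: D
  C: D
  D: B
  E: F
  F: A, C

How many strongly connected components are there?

3

{A, E, F} are all mutually reachable — one SCC of size 3.
{B, D} are all mutually reachable — one SCC of size 2.
{C} is an SCC by itself.
That gives 3 strongly connected components.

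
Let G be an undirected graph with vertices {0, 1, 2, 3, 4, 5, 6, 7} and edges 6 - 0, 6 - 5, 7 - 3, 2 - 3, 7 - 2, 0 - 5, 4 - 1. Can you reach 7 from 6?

No

The component containing 6 is {0, 5, 6}, and 7 is not in it.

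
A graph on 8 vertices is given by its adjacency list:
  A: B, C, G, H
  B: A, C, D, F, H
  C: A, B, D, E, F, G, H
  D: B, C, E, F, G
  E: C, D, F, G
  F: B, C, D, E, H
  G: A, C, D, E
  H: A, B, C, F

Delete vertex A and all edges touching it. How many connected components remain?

With A gone, the remaining components are: {B, C, D, E, F, G, H}.
That is 1 component.

1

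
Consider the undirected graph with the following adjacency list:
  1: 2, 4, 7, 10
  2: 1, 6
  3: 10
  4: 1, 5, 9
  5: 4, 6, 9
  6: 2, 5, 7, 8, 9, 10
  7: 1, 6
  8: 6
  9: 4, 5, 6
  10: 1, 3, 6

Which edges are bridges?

10-3, 6-8

The edges on the cycle 2-6-10-1-2 are not bridges since each lies on that cycle.
But removing 10-3 disconnects 10 from 3; removing 6-8 disconnects 6 from 8 — these are bridges.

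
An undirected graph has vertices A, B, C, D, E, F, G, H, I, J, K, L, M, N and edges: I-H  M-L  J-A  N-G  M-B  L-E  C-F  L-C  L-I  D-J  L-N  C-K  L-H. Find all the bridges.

The edges on the cycle L-I-H-L are not bridges since each lies on that cycle.
But removing N-L disconnects N from L; removing L-E disconnects L from E; removing C-F disconnects C from F; removing D-J disconnects D from J — these are bridges.
In total 10 edges are bridges.

A-J, B-M, C-F, C-K, C-L, D-J, E-L, G-N, L-M, L-N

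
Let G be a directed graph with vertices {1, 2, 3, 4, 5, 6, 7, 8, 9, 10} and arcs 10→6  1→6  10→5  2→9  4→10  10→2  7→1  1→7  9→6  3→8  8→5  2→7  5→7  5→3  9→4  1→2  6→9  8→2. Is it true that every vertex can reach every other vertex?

From 9 we can reach every vertex (1, 2, 3, 4, 5, 6, 7, 8, 9, 10), and every vertex can reach 9 (1, 2, 3, 4, 5, 6, 7, 8, 9, 10). So the whole graph is one strongly connected component.

Yes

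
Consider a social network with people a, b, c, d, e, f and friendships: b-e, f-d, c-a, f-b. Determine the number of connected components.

2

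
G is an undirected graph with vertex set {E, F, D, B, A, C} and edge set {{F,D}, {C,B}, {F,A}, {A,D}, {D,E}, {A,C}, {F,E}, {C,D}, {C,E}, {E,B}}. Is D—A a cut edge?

No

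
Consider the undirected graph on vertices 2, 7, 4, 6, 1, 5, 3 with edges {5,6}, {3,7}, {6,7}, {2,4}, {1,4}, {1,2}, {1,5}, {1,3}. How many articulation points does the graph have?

1

Removing 1 increases the component count from 1 to 2, so 1 is a cut vertex.
By contrast removing 6 leaves 1 component; it is not a cut vertex. No other vertex is a cut vertex either.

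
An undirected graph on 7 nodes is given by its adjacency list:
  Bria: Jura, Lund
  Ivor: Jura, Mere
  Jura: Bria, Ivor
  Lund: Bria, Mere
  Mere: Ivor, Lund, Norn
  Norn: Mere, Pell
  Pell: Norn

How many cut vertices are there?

Removing Mere increases the component count from 1 to 2, so Mere is a cut vertex.
Removing Norn increases the component count from 1 to 2, so Norn is a cut vertex.
By contrast removing Jura leaves 1 component; it is not a cut vertex. No other vertex is a cut vertex either.

2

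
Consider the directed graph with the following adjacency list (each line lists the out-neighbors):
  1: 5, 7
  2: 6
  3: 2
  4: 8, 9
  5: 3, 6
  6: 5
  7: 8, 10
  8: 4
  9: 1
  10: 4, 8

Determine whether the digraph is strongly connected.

There is no directed path from 6 to 10, so the graph is not strongly connected.

No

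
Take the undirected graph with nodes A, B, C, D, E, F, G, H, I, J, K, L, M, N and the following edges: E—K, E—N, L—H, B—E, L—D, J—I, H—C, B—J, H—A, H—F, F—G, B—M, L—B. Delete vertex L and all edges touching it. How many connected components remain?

3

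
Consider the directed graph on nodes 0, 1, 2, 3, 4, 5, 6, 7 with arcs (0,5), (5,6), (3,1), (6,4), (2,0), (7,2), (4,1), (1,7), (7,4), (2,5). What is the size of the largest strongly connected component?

{0, 1, 2, 4, 5, 6, 7} are all mutually reachable — one SCC of size 7.
{3} is an SCC by itself.
The largest has 7 vertices.

7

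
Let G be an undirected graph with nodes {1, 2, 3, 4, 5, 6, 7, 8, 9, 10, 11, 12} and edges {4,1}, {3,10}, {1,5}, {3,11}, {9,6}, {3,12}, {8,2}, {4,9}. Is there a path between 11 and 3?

Yes

From 11 we can reach 3, 10, 11, 12, which includes 3.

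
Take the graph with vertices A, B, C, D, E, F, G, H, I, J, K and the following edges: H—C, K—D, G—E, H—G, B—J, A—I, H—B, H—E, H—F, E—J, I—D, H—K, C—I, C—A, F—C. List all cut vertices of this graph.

Removing H increases the component count from 1 to 2, so H is a cut vertex.
By contrast removing F leaves 1 component; it is not a cut vertex. No other vertex is a cut vertex either.

H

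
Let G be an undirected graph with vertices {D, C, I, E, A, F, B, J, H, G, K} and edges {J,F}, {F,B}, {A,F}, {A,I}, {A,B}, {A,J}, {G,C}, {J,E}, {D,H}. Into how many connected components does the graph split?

K is isolated — a component by itself.
Starting from D we can reach D, H. That is one component of size 2.
Starting from C we can reach C, G. That is one component of size 2.
Starting from A we can reach A, B, E, F, I, J. That is one component of size 6.
Total: 4 components.

4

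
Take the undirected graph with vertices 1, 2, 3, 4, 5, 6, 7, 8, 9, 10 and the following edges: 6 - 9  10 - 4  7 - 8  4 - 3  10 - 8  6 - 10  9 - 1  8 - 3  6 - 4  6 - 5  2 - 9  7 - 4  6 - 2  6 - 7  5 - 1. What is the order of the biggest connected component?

Starting from 1 we can reach 1, 2, 3, 4, 5, 6, 7, 8, 9, 10. That is one component of size 10.
The largest has 10 vertices.

10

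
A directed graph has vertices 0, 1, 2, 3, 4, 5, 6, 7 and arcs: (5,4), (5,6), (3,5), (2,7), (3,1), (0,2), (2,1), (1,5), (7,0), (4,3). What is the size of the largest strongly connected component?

{1, 3, 4, 5} are all mutually reachable — one SCC of size 4.
{0, 2, 7} are all mutually reachable — one SCC of size 3.
{6} is an SCC by itself.
The largest has 4 vertices.

4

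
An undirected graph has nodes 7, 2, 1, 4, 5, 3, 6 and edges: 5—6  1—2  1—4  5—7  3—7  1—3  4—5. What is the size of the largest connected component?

Starting from 1 we can reach 1, 2, 3, 4, 5, 6, 7. That is one component of size 7.
The largest has 7 vertices.

7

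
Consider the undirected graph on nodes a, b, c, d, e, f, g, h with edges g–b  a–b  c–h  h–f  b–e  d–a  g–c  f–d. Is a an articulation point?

Deleting a leaves 1 component (was 1) (its neighbors b, d remain connected to each other), so a is not a cut vertex.

No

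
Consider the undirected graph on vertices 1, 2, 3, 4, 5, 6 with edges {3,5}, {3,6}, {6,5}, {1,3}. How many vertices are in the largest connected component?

2 is isolated — a component by itself.
4 is isolated — a component by itself.
Starting from 1 we can reach 1, 3, 5, 6. That is one component of size 4.
The largest has 4 vertices.

4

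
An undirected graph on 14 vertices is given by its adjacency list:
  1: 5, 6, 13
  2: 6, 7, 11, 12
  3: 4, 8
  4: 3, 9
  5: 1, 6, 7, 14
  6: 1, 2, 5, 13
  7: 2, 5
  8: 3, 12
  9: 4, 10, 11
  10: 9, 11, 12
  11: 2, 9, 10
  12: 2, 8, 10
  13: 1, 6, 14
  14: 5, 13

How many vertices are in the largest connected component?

14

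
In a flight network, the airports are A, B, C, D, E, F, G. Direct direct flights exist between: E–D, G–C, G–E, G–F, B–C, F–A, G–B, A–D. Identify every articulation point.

G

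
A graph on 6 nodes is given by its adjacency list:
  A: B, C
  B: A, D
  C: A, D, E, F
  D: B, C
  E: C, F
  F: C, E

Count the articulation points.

Removing C increases the component count from 1 to 2, so C is a cut vertex.
By contrast removing B leaves 1 component; it is not a cut vertex. No other vertex is a cut vertex either.

1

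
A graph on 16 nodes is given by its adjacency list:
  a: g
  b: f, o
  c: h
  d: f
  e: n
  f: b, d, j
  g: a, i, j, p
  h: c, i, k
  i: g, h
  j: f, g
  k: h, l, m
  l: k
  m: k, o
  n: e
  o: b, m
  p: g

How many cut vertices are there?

4

Removing f increases the component count from 2 to 3, so f is a cut vertex.
Removing g increases the component count from 2 to 4, so g is a cut vertex.
Removing h increases the component count from 2 to 3, so h is a cut vertex.
Likewise k is a cut vertex.
By contrast removing o leaves 2 components; it is not a cut vertex. No other vertex is a cut vertex either.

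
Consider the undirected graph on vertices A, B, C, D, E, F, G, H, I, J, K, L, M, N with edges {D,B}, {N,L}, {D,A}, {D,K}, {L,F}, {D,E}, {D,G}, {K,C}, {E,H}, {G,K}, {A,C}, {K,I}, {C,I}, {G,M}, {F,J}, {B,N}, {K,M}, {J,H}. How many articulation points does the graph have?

Removing D increases the component count from 1 to 2, so D is a cut vertex.
By contrast removing E leaves 1 component; it is not a cut vertex. No other vertex is a cut vertex either.

1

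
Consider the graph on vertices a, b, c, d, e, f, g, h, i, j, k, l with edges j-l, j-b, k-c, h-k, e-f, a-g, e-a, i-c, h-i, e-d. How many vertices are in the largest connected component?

5

Starting from b we can reach b, j, l. That is one component of size 3.
Starting from c we can reach c, h, i, k. That is one component of size 4.
Starting from a we can reach a, d, e, f, g. That is one component of size 5.
The largest has 5 vertices.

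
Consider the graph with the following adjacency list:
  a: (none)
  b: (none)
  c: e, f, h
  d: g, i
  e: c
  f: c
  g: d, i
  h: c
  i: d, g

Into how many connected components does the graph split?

a is isolated — a component by itself.
b is isolated — a component by itself.
Starting from d we can reach d, g, i. That is one component of size 3.
Starting from c we can reach c, e, f, h. That is one component of size 4.
Total: 4 components.

4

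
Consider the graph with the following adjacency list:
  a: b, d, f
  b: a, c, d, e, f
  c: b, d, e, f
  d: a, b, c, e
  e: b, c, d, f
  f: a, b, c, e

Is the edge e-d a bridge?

No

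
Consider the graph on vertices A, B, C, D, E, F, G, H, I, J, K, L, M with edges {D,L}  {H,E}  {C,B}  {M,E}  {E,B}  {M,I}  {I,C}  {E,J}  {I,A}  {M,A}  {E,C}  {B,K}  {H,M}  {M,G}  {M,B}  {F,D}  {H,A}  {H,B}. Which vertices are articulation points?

B, D, E, M

Removing B increases the component count from 2 to 3, so B is a cut vertex.
Removing D increases the component count from 2 to 3, so D is a cut vertex.
Removing E increases the component count from 2 to 3, so E is a cut vertex.
Likewise M is a cut vertex.
By contrast removing C leaves 2 components; it is not a cut vertex. No other vertex is a cut vertex either.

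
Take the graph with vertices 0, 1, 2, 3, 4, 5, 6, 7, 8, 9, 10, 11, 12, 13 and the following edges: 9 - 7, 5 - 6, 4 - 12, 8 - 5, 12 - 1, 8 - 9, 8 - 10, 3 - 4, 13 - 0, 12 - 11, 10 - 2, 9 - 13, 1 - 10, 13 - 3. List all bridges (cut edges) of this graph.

0-13, 10-2, 11-12, 5-6, 5-8, 7-9

The edges on the cycle 8-9-13-3-4-12-1-10-8 are not bridges since each lies on that cycle.
But removing 13 - 0 disconnects 13 from 0; removing 5 - 6 disconnects 5 from 6; removing 9 - 7 disconnects 9 from 7; removing 11 - 12 disconnects 11 from 12 — these are bridges.
In total 6 edges are bridges.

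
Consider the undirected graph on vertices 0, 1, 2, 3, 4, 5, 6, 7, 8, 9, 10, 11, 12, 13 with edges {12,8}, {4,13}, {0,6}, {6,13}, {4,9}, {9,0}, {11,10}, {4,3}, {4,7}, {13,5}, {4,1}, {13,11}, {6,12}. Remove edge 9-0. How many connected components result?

2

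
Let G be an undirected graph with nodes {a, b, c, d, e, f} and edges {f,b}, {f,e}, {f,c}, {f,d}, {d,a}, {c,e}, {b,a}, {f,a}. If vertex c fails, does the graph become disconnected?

No

Deleting c leaves 1 component (was 1) (its neighbors e, f remain connected to each other), so c is not a cut vertex.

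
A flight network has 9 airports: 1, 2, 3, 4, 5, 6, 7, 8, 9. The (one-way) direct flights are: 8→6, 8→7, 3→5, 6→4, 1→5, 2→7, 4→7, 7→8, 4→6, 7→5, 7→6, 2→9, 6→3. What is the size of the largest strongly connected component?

{4, 6, 7, 8} are all mutually reachable — one SCC of size 4.
{3} is an SCC by itself.
{9} is an SCC by itself.
{1} is an SCC by itself.
{5} is an SCC by itself.
(and 1 more singleton SCC)
The largest has 4 vertices.

4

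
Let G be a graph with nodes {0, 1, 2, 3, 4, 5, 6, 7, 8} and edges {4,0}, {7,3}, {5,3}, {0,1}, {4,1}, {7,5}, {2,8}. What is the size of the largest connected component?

3

6 is isolated — a component by itself.
Starting from 2 we can reach 2, 8. That is one component of size 2.
Starting from 3 we can reach 3, 5, 7. That is one component of size 3.
Starting from 0 we can reach 0, 1, 4. That is one component of size 3.
The largest has 3 vertices.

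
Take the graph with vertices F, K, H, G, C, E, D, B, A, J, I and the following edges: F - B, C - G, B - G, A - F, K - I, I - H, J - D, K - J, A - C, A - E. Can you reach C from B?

From B we can reach A, B, C, E, F, G, which includes C.

Yes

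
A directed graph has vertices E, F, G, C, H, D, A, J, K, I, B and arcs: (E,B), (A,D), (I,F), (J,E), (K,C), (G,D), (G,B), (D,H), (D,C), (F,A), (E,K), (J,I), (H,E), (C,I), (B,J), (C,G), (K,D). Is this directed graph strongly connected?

From A we can reach every vertex (A, B, C, D, E, F, G, H, I, J, K), and every vertex can reach A (A, B, C, D, E, F, G, H, I, J, K). So the whole graph is one strongly connected component.

Yes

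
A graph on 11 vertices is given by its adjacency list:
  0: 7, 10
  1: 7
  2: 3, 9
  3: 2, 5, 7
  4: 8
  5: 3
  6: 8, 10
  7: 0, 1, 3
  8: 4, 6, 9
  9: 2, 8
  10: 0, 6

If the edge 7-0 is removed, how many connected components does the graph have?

1

7 and 0 are still connected via 7-3-2-9-8-6-10-0, so the component count stays at 1.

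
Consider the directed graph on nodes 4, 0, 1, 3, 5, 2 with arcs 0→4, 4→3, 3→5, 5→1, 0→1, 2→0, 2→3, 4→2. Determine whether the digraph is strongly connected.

No

There is no directed path from 1 to 4, so the graph is not strongly connected.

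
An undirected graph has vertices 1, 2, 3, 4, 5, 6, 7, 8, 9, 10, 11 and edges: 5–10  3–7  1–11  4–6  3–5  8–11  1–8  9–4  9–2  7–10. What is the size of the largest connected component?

4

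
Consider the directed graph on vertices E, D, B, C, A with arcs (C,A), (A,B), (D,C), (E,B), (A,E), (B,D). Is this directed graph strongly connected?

Yes

From E we can reach every vertex (A, B, C, D, E), and every vertex can reach E (A, B, C, D, E). So the whole graph is one strongly connected component.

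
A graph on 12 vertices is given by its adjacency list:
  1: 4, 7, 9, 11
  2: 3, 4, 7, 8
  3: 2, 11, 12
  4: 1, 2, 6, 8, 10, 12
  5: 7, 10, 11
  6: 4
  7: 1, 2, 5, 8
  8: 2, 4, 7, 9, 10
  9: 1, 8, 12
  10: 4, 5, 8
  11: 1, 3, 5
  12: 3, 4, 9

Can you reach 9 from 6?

From 6 we can reach 1, 2, 3, 4, 5, 6, 7, 8, 9, 10, 11, 12, which includes 9.

Yes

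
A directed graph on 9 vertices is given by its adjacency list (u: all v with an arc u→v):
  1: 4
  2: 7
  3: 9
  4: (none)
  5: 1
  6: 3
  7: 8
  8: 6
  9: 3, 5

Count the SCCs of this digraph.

8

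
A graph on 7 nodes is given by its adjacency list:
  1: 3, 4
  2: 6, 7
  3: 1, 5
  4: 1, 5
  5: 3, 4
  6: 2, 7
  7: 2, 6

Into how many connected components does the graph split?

2

Starting from 2 we can reach 2, 6, 7. That is one component of size 3.
Starting from 1 we can reach 1, 3, 4, 5. That is one component of size 4.
Total: 2 components.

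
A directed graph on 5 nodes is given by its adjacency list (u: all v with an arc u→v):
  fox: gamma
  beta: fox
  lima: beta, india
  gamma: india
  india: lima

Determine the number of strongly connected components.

1

{fox, beta, lima, gamma, india} are all mutually reachable — one SCC of size 5.
That gives 1 strongly connected component.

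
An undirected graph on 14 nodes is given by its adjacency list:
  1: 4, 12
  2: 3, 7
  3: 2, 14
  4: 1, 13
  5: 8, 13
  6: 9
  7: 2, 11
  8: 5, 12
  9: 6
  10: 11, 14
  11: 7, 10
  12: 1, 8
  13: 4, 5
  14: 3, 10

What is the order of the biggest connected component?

Starting from 6 we can reach 6, 9. That is one component of size 2.
Starting from 1 we can reach 1, 4, 5, 8, 12, 13. That is one component of size 6.
Starting from 2 we can reach 2, 3, 7, 10, 11, 14. That is one component of size 6.
The largest has 6 vertices.

6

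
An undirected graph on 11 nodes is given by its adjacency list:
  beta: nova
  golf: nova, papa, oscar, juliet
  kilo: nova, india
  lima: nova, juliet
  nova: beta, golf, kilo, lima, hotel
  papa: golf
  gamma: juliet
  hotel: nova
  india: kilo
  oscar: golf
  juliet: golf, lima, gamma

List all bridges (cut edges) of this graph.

The edges on the cycle golf-juliet-lima-nova-golf are not bridges since each lies on that cycle.
But removing nova-hotel disconnects nova from hotel; removing nova-beta disconnects nova from beta; removing golf-oscar disconnects golf from oscar; removing nova-kilo disconnects nova from kilo — these are bridges.
In total 7 edges are bridges.

beta-nova, gamma-juliet, golf-oscar, golf-papa, hotel-nova, india-kilo, kilo-nova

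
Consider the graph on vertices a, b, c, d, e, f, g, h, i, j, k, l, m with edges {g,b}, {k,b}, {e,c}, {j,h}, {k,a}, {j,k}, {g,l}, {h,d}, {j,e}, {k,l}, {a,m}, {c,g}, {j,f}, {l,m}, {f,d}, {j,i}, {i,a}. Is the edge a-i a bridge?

No

After removing a-i, the path a-k-j-i still connects them, so the edge is not a bridge.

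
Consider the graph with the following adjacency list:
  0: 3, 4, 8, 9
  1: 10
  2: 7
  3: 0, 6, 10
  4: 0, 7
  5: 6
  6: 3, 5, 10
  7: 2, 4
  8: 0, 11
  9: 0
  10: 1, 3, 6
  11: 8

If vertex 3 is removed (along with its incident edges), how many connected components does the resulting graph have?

With 3 gone, the remaining components are: {1, 5, 6, 10}; {0, 2, 4, 7, 8, 9, 11}.
That is 2 components.

2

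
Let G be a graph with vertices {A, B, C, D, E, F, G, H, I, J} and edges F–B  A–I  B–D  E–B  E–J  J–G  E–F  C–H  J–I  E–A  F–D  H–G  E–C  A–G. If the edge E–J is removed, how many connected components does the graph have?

E and J are still connected via E-A-G-J, so the component count stays at 1.

1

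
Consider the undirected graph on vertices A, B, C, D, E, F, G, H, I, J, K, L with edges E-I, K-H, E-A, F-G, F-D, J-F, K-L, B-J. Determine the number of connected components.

C is isolated — a component by itself.
Starting from A we can reach A, E, I. That is one component of size 3.
Starting from H we can reach H, K, L. That is one component of size 3.
Starting from B we can reach B, D, F, G, J. That is one component of size 5.
Total: 4 components.

4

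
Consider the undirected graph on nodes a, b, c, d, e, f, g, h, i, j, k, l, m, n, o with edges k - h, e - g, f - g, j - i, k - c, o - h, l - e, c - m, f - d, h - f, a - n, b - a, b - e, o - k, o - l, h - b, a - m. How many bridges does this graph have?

3

The edges on the cycle o-l-e-b-h-o are not bridges since each lies on that cycle.
But removing j - i disconnects j from i; removing a - n disconnects a from n; removing f - d disconnects f from d — these are bridges.
That makes 3 bridges.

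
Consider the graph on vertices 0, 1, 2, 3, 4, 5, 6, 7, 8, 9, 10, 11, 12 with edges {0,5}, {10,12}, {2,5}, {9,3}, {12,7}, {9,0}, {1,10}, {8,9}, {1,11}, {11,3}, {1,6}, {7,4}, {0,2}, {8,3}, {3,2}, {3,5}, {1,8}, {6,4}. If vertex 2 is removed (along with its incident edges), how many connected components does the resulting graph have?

1

With 2 gone, the remaining components are: {0, 1, 3, 4, 5, 6, 7, 8, 9, 10, 11, 12}.
That is 1 component.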